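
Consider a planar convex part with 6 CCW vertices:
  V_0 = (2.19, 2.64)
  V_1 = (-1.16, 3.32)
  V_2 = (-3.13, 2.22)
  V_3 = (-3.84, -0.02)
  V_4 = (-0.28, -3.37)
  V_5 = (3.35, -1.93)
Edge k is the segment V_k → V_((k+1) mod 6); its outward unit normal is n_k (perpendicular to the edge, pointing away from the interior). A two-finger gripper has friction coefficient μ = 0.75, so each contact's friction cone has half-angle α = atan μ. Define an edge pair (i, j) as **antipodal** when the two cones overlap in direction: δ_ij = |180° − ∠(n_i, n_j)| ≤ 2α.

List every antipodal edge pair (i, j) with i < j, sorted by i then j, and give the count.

α = atan 0.75 = 36.87°;  2α = 73.74°
n_0 = (+0.1989, +0.9800)
n_1 = (-0.4875, +0.8731)
n_2 = (-0.9533, +0.3021)
n_3 = (-0.6853, -0.7283)
n_4 = (+0.3687, -0.9295)
n_5 = (+0.9693, +0.2460)
  (0,1): δ = 139.35°  ·
  (0,2): δ = 96.11°  ·
  (0,3): δ = 31.78°  ✓
  (0,4): δ = 33.11°  ✓
  (0,5): δ = 115.72°  ·
  (1,2): δ = 136.76°  ·
  (1,3): δ = 72.44°  ✓
  (1,4): δ = 7.54°  ✓
  (1,5): δ = 75.06°  ·
  (2,3): δ = 115.67°  ·
  (2,4): δ = 50.78°  ✓
  (2,5): δ = 31.83°  ✓
  (3,4): δ = 115.10°  ·
  (3,5): δ = 32.50°  ✓
  (4,5): δ = 97.40°  ·
antipodal pairs: 7

count = 7; pairs: (0,3), (0,4), (1,3), (1,4), (2,4), (2,5), (3,5)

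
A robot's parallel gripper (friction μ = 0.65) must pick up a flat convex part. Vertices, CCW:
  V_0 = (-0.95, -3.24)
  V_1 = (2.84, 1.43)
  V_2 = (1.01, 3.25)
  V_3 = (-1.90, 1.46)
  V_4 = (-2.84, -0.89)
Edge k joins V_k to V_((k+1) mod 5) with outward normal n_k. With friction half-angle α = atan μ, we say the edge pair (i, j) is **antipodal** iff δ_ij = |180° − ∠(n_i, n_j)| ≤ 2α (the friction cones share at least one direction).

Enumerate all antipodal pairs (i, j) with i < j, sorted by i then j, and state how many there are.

count = 3; pairs: (0,2), (0,3), (1,4)

α = atan 0.65 = 33.02°;  2α = 66.05°
n_0 = (+0.7765, -0.6302)
n_1 = (+0.7052, +0.7090)
n_2 = (-0.5239, +0.8518)
n_3 = (-0.9285, +0.3714)
n_4 = (-0.7792, -0.6267)
  (0,1): δ = 95.78°  ·
  (0,2): δ = 19.34°  ✓
  (0,3): δ = 17.26°  ✓
  (0,4): δ = 77.87°  ·
  (1,2): δ = 103.56°  ·
  (1,3): δ = 66.96°  ·
  (1,4): δ = 6.35°  ✓
  (2,3): δ = 143.40°  ·
  (2,4): δ = 82.79°  ·
  (3,4): δ = 119.39°  ·
antipodal pairs: 3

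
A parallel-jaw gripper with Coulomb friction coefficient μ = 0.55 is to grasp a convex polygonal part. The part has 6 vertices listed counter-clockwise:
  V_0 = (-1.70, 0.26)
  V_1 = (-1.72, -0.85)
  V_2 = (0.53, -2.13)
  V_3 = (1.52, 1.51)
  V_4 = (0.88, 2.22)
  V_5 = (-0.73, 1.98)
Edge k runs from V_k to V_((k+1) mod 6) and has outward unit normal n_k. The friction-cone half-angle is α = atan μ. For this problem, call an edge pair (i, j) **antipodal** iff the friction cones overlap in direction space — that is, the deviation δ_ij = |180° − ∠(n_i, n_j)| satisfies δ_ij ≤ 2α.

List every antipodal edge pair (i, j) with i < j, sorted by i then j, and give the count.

count = 5; pairs: (0,2), (0,3), (1,3), (1,4), (2,5)

α = atan 0.55 = 28.81°;  2α = 57.62°
n_0 = (-0.9998, +0.0180)
n_1 = (-0.4945, -0.8692)
n_2 = (+0.9649, -0.2624)
n_3 = (+0.7428, +0.6695)
n_4 = (-0.1474, +0.9891)
n_5 = (-0.8710, +0.4912)
  (0,1): δ = 118.60°  ·
  (0,2): δ = 14.18°  ✓
  (0,3): δ = 43.06°  ✓
  (0,4): δ = 99.51°  ·
  (0,5): δ = 151.61°  ·
  (1,2): δ = 75.58°  ·
  (1,3): δ = 18.33°  ✓
  (1,4): δ = 38.11°  ✓
  (1,5): δ = 90.21°  ·
  (2,3): δ = 122.75°  ·
  (2,4): δ = 66.31°  ·
  (2,5): δ = 14.21°  ✓
  (3,4): δ = 123.55°  ·
  (3,5): δ = 71.45°  ·
  (4,5): δ = 127.90°  ·
antipodal pairs: 5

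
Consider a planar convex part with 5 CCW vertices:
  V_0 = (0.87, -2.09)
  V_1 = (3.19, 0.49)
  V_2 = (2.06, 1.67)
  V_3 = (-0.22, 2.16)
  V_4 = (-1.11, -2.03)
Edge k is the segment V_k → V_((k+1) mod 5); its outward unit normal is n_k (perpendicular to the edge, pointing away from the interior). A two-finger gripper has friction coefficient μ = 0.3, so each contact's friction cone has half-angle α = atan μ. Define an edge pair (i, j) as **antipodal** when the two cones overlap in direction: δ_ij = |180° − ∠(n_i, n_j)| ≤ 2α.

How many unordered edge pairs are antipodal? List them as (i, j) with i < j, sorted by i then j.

count = 2; pairs: (0,3), (2,4)

α = atan 0.3 = 16.70°;  2α = 33.40°
n_0 = (+0.7436, -0.6686)
n_1 = (+0.7222, +0.6916)
n_2 = (+0.2101, +0.9777)
n_3 = (-0.9782, +0.2078)
n_4 = (-0.0303, -0.9995)
  (0,1): δ = 94.28°  ·
  (0,2): δ = 60.17°  ·
  (0,3): δ = 29.97°  ✓
  (0,4): δ = 130.23°  ·
  (1,2): δ = 145.89°  ·
  (1,3): δ = 55.75°  ·
  (1,4): δ = 44.50°  ·
  (2,3): δ = 89.86°  ·
  (2,4): δ = 10.39°  ✓
  (3,4): δ = 79.74°  ·
antipodal pairs: 2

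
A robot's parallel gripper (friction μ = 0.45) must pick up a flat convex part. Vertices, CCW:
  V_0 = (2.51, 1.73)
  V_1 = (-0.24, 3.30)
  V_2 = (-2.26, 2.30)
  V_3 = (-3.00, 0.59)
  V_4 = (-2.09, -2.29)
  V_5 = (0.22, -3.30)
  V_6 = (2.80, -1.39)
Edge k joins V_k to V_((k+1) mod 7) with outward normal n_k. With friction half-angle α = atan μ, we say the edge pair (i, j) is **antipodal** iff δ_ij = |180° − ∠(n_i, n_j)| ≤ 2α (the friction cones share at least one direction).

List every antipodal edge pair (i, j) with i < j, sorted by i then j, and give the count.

count = 6; pairs: (0,3), (0,4), (1,5), (2,5), (2,6), (3,6)

α = atan 0.45 = 24.23°;  2α = 48.46°
n_0 = (+0.4958, +0.8684)
n_1 = (-0.4437, +0.8962)
n_2 = (-0.9178, +0.3972)
n_3 = (-0.9535, -0.3013)
n_4 = (-0.4006, -0.9162)
n_5 = (+0.5950, -0.8037)
n_6 = (+0.9957, +0.0925)
  (0,1): δ = 123.94°  ·
  (0,2): δ = 83.68°  ·
  (0,3): δ = 42.74°  ✓
  (0,4): δ = 6.11°  ✓
  (0,5): δ = 66.24°  ·
  (0,6): δ = 125.03°  ·
  (1,2): δ = 139.74°  ·
  (1,3): δ = 98.80°  ·
  (1,4): δ = 49.95°  ·
  (1,5): δ = 10.18°  ✓
  (1,6): δ = 68.97°  ·
  (2,3): δ = 139.06°  ·
  (2,4): δ = 90.22°  ·
  (2,5): δ = 30.09°  ✓
  (2,6): δ = 28.71°  ✓
  (3,4): δ = 131.15°  ·
  (3,5): δ = 71.02°  ·
  (3,6): δ = 12.22°  ✓
  (4,5): δ = 119.87°  ·
  (4,6): δ = 61.07°  ·
  (5,6): δ = 121.20°  ·
antipodal pairs: 6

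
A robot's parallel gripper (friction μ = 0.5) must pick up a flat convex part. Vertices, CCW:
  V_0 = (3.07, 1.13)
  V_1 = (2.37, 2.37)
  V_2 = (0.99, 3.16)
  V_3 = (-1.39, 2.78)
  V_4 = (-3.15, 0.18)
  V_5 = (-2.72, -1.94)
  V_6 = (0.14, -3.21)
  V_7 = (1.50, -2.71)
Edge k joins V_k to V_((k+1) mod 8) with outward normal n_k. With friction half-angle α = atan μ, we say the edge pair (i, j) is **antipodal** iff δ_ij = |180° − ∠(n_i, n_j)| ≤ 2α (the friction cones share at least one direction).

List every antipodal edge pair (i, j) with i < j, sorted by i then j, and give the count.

α = atan 0.5 = 26.57°;  2α = 53.13°
n_0 = (+0.8708, +0.4916)
n_1 = (+0.4968, +0.8679)
n_2 = (-0.1577, +0.9875)
n_3 = (-0.8281, +0.5606)
n_4 = (-0.9800, -0.1988)
n_5 = (-0.4058, -0.9139)
n_6 = (+0.3451, -0.9386)
n_7 = (+0.9256, -0.3784)
  (0,1): δ = 149.24°  ·
  (0,2): δ = 110.37°  ·
  (0,3): δ = 63.54°  ·
  (0,4): δ = 17.98°  ✓
  (0,5): δ = 36.61°  ✓
  (0,6): δ = 80.74°  ·
  (0,7): δ = 128.32°  ·
  (1,2): δ = 141.14°  ·
  (1,3): δ = 94.31°  ·
  (1,4): δ = 48.74°  ✓
  (1,5): δ = 5.85°  ✓
  (1,6): δ = 49.98°  ✓
  (1,7): δ = 97.55°  ·
  (2,3): δ = 133.17°  ·
  (2,4): δ = 87.61°  ·
  (2,5): δ = 33.02°  ✓
  (2,6): δ = 11.11°  ✓
  (2,7): δ = 58.69°  ·
  (3,4): δ = 134.44°  ·
  (3,5): δ = 79.85°  ·
  (3,6): δ = 35.72°  ✓
  (3,7): δ = 11.86°  ✓
  (4,5): δ = 125.41°  ·
  (4,6): δ = 81.28°  ·
  (4,7): δ = 33.70°  ✓
  (5,6): δ = 135.87°  ·
  (5,7): δ = 88.29°  ·
  (6,7): δ = 132.42°  ·
antipodal pairs: 10

count = 10; pairs: (0,4), (0,5), (1,4), (1,5), (1,6), (2,5), (2,6), (3,6), (3,7), (4,7)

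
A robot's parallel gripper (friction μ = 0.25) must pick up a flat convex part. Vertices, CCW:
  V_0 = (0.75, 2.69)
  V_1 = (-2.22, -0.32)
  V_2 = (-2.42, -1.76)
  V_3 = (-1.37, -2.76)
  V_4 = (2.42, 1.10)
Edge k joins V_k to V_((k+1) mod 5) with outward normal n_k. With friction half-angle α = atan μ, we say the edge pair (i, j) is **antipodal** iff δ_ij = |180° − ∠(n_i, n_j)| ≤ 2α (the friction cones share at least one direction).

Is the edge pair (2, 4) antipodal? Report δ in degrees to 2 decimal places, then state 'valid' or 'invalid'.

α = atan 0.25 = 14.04°;  2α = 28.07°
edge 2: e_2 = (+1.05, -1.00);  n_2 = (-0.6897, -0.7241)
edge 4: e_4 = (-1.67, +1.59);  n_4 = (+0.6895, +0.7242)
∠(n_2, n_4) = 179.99°
δ = |180° − 179.99°| = 0.01°
0.01° ≤ 2α = 28.07°  →  valid

δ = 0.01°, valid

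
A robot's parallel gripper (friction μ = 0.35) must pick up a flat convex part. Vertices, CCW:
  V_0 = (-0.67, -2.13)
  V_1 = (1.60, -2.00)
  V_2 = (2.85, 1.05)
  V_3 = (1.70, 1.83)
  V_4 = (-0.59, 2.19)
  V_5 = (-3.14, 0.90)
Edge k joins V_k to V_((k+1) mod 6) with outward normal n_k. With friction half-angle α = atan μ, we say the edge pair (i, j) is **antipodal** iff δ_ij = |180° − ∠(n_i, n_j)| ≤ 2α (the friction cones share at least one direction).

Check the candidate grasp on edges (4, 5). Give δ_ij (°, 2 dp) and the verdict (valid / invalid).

α = atan 0.35 = 19.29°;  2α = 38.58°
edge 4: e_4 = (-2.55, -1.29);  n_4 = (-0.4514, +0.8923)
edge 5: e_5 = (+2.47, -3.03);  n_5 = (-0.7751, -0.6318)
∠(n_4, n_5) = 102.35°
δ = |180° − 102.35°| = 77.65°
77.65° > 2α = 38.58°  →  invalid

δ = 77.65°, invalid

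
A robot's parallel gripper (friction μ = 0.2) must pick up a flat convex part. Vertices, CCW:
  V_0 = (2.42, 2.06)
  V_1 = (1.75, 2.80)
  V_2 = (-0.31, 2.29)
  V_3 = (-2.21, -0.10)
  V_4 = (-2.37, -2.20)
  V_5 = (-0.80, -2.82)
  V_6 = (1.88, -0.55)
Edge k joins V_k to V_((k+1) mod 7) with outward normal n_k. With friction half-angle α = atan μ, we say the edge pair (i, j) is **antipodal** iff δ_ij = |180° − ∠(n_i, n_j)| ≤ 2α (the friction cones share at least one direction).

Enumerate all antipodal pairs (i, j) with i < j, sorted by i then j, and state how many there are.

count = 2; pairs: (2,5), (3,6)

α = atan 0.2 = 11.31°;  2α = 22.62°
n_0 = (+0.7413, +0.6712)
n_1 = (-0.2403, +0.9707)
n_2 = (-0.7828, +0.6223)
n_3 = (-0.9971, +0.0760)
n_4 = (-0.3673, -0.9301)
n_5 = (+0.6463, -0.7631)
n_6 = (+0.9793, -0.2026)
  (0,1): δ = 118.25°  ·
  (0,2): δ = 80.64°  ·
  (0,3): δ = 46.51°  ·
  (0,4): δ = 26.29°  ·
  (0,5): δ = 88.11°  ·
  (0,6): δ = 126.15°  ·
  (1,2): δ = 142.39°  ·
  (1,3): δ = 108.26°  ·
  (1,4): δ = 35.45°  ·
  (1,5): δ = 26.36°  ·
  (1,6): δ = 64.41°  ·
  (2,3): δ = 145.87°  ·
  (2,4): δ = 73.07°  ·
  (2,5): δ = 11.25°  ✓
  (2,6): δ = 26.79°  ·
  (3,4): δ = 107.19°  ·
  (3,5): δ = 45.38°  ·
  (3,6): δ = 7.33°  ✓
  (4,5): δ = 118.19°  ·
  (4,6): δ = 80.14°  ·
  (5,6): δ = 141.95°  ·
antipodal pairs: 2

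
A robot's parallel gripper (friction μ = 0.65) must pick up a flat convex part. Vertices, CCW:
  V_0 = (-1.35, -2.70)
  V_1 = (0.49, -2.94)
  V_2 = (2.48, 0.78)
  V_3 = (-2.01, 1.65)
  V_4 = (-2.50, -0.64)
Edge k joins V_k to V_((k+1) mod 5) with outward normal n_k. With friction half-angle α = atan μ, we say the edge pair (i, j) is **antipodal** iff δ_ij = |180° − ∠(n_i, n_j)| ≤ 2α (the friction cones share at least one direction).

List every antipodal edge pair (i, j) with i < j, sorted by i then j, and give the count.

α = atan 0.65 = 33.02°;  2α = 66.05°
n_0 = (-0.1293, -0.9916)
n_1 = (+0.8818, -0.4717)
n_2 = (+0.1902, +0.9817)
n_3 = (-0.9779, +0.2092)
n_4 = (-0.8732, -0.4874)
  (0,1): δ = 110.71°  ·
  (0,2): δ = 3.53°  ✓
  (0,3): δ = 85.35°  ·
  (0,4): δ = 126.60°  ·
  (1,2): δ = 72.82°  ·
  (1,3): δ = 16.07°  ✓
  (1,4): δ = 57.32°  ✓
  (2,3): δ = 91.11°  ·
  (2,4): δ = 49.86°  ✓
  (3,4): δ = 138.75°  ·
antipodal pairs: 4

count = 4; pairs: (0,2), (1,3), (1,4), (2,4)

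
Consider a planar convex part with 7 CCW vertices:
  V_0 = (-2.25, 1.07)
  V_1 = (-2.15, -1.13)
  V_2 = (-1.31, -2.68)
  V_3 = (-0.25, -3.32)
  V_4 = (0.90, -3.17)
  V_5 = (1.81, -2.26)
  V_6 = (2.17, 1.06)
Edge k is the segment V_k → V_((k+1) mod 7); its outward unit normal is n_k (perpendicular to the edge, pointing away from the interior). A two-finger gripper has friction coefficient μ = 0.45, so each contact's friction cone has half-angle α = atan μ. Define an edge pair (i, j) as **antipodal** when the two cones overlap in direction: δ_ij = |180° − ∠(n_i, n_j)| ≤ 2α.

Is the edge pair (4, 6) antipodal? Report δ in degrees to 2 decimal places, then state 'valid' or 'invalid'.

α = atan 0.45 = 24.23°;  2α = 48.46°
edge 4: e_4 = (+0.91, +0.91);  n_4 = (+0.7071, -0.7071)
edge 6: e_6 = (-4.42, +0.01);  n_6 = (+0.0023, +1.0000)
∠(n_4, n_6) = 134.87°
δ = |180° − 134.87°| = 45.13°
45.13° ≤ 2α = 48.46°  →  valid

δ = 45.13°, valid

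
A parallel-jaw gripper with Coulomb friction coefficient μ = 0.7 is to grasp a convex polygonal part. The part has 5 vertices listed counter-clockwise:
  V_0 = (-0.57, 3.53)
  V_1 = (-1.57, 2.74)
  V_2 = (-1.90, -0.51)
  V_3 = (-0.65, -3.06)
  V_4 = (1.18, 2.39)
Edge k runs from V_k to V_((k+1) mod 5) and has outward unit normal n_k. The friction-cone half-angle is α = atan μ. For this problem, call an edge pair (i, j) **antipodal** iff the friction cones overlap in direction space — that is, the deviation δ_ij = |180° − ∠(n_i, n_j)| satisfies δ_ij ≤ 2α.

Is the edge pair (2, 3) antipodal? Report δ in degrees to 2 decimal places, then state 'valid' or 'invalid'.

α = atan 0.7 = 34.99°;  2α = 69.98°
edge 2: e_2 = (+1.25, -2.55);  n_2 = (-0.8979, -0.4402)
edge 3: e_3 = (+1.83, +5.45);  n_3 = (+0.9480, -0.3183)
∠(n_2, n_3) = 135.33°
δ = |180° − 135.33°| = 44.67°
44.67° ≤ 2α = 69.98°  →  valid

δ = 44.67°, valid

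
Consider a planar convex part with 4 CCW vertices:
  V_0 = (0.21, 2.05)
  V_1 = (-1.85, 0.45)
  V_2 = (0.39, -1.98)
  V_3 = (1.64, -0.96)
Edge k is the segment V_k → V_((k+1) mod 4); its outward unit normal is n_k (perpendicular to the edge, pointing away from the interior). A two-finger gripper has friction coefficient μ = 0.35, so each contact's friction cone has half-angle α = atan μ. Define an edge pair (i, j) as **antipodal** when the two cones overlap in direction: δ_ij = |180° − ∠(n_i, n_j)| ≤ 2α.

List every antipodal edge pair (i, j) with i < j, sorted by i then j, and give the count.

α = atan 0.35 = 19.29°;  2α = 38.58°
n_0 = (-0.6134, +0.7898)
n_1 = (-0.7353, -0.6778)
n_2 = (+0.6322, -0.7748)
n_3 = (+0.9032, +0.4291)
  (0,1): δ = 85.17°  ·
  (0,2): δ = 1.38°  ✓
  (0,3): δ = 77.58°  ·
  (1,2): δ = 93.46°  ·
  (1,3): δ = 17.26°  ✓
  (2,3): δ = 103.80°  ·
antipodal pairs: 2

count = 2; pairs: (0,2), (1,3)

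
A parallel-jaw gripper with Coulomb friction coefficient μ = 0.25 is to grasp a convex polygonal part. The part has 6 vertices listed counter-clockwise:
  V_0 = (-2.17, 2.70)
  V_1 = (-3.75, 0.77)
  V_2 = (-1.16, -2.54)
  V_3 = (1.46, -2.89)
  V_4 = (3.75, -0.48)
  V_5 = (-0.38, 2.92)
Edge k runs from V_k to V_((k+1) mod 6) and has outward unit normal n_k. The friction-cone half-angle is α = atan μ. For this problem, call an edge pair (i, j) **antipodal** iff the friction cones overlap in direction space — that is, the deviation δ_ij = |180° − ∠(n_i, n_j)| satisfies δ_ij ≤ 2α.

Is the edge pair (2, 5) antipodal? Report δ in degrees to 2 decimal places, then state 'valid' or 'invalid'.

δ = 14.62°, valid

α = atan 0.25 = 14.04°;  2α = 28.07°
edge 2: e_2 = (+2.62, -0.35);  n_2 = (-0.1324, -0.9912)
edge 5: e_5 = (-1.79, -0.22);  n_5 = (-0.1220, +0.9925)
∠(n_2, n_5) = 165.38°
δ = |180° − 165.38°| = 14.62°
14.62° ≤ 2α = 28.07°  →  valid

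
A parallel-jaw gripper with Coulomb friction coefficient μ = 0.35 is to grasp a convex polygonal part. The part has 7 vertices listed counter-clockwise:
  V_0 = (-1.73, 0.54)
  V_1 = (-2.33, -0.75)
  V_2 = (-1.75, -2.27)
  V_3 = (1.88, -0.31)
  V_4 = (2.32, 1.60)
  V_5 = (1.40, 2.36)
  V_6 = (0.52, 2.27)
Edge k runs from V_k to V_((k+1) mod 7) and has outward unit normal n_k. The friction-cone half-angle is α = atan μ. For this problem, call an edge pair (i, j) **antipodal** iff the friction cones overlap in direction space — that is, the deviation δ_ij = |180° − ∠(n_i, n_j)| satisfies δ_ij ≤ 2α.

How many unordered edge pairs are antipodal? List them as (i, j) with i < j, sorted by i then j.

α = atan 0.35 = 19.29°;  2α = 38.58°
n_0 = (-0.9067, +0.4217)
n_1 = (-0.9343, -0.3565)
n_2 = (+0.4751, -0.8799)
n_3 = (+0.9745, -0.2245)
n_4 = (+0.6369, +0.7710)
n_5 = (-0.1017, +0.9948)
n_6 = (-0.6095, +0.7928)
  (0,1): δ = 134.17°  ·
  (0,2): δ = 36.69°  ✓
  (0,3): δ = 11.97°  ✓
  (0,4): δ = 75.38°  ·
  (0,5): δ = 120.78°  ·
  (0,6): δ = 152.50°  ·
  (1,2): δ = 82.52°  ·
  (1,3): δ = 33.86°  ✓
  (1,4): δ = 29.55°  ✓
  (1,5): δ = 74.95°  ·
  (1,6): δ = 106.67°  ·
  (2,3): δ = 131.34°  ·
  (2,4): δ = 67.93°  ·
  (2,5): δ = 22.53°  ✓
  (2,6): δ = 9.19°  ✓
  (3,4): δ = 116.59°  ·
  (3,5): δ = 71.19°  ·
  (3,6): δ = 39.47°  ·
  (4,5): δ = 134.60°  ·
  (4,6): δ = 102.88°  ·
  (5,6): δ = 148.28°  ·
antipodal pairs: 6

count = 6; pairs: (0,2), (0,3), (1,3), (1,4), (2,5), (2,6)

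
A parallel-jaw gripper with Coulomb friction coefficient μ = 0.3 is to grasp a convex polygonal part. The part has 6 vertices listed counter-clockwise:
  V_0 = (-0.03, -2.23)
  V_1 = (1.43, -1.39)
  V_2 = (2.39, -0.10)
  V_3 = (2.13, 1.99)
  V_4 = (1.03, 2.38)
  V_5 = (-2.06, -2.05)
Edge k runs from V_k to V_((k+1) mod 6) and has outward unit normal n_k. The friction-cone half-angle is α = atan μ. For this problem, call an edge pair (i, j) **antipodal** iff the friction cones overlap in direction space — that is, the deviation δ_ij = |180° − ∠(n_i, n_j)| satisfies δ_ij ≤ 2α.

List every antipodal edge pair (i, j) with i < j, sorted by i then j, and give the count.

count = 3; pairs: (0,4), (1,4), (3,5)

α = atan 0.3 = 16.70°;  2α = 33.40°
n_0 = (+0.4987, -0.8668)
n_1 = (+0.8022, -0.5970)
n_2 = (+0.9924, +0.1235)
n_3 = (+0.3342, +0.9425)
n_4 = (-0.8202, +0.5721)
n_5 = (-0.0883, -0.9961)
  (0,1): δ = 156.57°  ·
  (0,2): δ = 112.82°  ·
  (0,3): δ = 49.44°  ·
  (0,4): δ = 25.19°  ✓
  (0,5): δ = 145.02°  ·
  (1,2): δ = 136.25°  ·
  (1,3): δ = 72.87°  ·
  (1,4): δ = 1.76°  ✓
  (1,5): δ = 121.59°  ·
  (2,3): δ = 116.61°  ·
  (2,4): δ = 41.99°  ·
  (2,5): δ = 77.84°  ·
  (3,4): δ = 105.37°  ·
  (3,5): δ = 14.45°  ✓
  (4,5): δ = 60.17°  ·
antipodal pairs: 3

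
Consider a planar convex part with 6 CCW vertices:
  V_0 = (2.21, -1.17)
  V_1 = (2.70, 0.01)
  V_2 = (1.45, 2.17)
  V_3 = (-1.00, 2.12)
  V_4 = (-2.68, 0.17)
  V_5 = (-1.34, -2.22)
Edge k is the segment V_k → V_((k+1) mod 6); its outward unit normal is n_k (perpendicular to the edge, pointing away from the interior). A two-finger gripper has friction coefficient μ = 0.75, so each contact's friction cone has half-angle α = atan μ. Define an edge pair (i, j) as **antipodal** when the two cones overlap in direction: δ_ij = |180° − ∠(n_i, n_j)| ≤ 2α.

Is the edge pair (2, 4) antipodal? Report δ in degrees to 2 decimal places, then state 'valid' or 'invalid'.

δ = 61.89°, valid

α = atan 0.75 = 36.87°;  2α = 73.74°
edge 2: e_2 = (-2.45, -0.05);  n_2 = (-0.0204, +0.9998)
edge 4: e_4 = (+1.34, -2.39);  n_4 = (-0.8723, -0.4890)
∠(n_2, n_4) = 118.11°
δ = |180° − 118.11°| = 61.89°
61.89° ≤ 2α = 73.74°  →  valid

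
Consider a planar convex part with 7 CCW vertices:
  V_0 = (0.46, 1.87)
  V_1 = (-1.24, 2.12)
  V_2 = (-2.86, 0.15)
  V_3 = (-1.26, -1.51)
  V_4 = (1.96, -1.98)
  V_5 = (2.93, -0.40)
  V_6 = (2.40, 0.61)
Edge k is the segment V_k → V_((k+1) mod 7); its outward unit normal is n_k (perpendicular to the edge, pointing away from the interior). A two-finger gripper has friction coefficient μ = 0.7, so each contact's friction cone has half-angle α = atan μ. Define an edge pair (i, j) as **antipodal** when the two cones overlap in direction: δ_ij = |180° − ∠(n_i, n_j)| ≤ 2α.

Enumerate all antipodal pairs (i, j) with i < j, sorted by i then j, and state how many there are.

α = atan 0.7 = 34.99°;  2α = 69.98°
n_0 = (+0.1455, +0.9894)
n_1 = (-0.7724, +0.6352)
n_2 = (-0.7200, -0.6940)
n_3 = (-0.1444, -0.9895)
n_4 = (+0.8522, -0.5232)
n_5 = (+0.8855, +0.4647)
n_6 = (+0.5447, +0.8386)
  (0,1): δ = 121.07°  ·
  (0,2): δ = 37.69°  ✓
  (0,3): δ = 0.06°  ✓
  (0,4): δ = 66.82°  ✓
  (0,5): δ = 126.05°  ·
  (0,6): δ = 155.36°  ·
  (1,2): δ = 96.62°  ·
  (1,3): δ = 58.87°  ✓
  (1,4): δ = 7.88°  ✓
  (1,5): δ = 67.12°  ✓
  (1,6): δ = 96.43°  ·
  (2,3): δ = 142.25°  ·
  (2,4): δ = 75.49°  ·
  (2,5): δ = 16.26°  ✓
  (2,6): δ = 13.05°  ✓
  (3,4): δ = 113.24°  ·
  (3,5): δ = 54.01°  ✓
  (3,6): δ = 24.70°  ✓
  (4,5): δ = 120.76°  ·
  (4,6): δ = 91.46°  ·
  (5,6): δ = 150.69°  ·
antipodal pairs: 10

count = 10; pairs: (0,2), (0,3), (0,4), (1,3), (1,4), (1,5), (2,5), (2,6), (3,5), (3,6)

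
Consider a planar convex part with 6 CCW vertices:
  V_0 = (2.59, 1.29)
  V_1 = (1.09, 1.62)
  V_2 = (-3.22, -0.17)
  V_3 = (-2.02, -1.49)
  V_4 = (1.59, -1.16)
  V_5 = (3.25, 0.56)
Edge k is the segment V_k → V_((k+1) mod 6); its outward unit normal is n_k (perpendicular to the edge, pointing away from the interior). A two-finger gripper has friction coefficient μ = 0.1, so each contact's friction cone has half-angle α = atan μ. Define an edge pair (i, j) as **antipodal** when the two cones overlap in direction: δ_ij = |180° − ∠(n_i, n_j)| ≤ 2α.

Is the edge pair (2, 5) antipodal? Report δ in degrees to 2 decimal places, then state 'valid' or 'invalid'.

δ = 0.16°, valid

α = atan 0.1 = 5.71°;  2α = 11.42°
edge 2: e_2 = (+1.20, -1.32);  n_2 = (-0.7399, -0.6727)
edge 5: e_5 = (-0.66, +0.73);  n_5 = (+0.7418, +0.6706)
∠(n_2, n_5) = 179.84°
δ = |180° − 179.84°| = 0.16°
0.16° ≤ 2α = 11.42°  →  valid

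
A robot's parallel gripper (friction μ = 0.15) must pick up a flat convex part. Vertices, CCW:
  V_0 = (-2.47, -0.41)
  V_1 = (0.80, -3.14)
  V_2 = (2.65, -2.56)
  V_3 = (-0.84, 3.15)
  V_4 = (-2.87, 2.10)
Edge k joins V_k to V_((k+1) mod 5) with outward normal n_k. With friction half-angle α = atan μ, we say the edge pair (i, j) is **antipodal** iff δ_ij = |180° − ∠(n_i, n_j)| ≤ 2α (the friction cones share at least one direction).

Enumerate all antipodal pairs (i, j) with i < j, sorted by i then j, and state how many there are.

count = 1; pairs: (1,3)

α = atan 0.15 = 8.53°;  2α = 17.06°
n_0 = (-0.6409, -0.7676)
n_1 = (+0.2992, -0.9542)
n_2 = (+0.8532, +0.5215)
n_3 = (-0.4594, +0.8882)
n_4 = (-0.9875, -0.1574)
  (0,1): δ = 122.74°  ·
  (0,2): δ = 18.71°  ·
  (0,3): δ = 67.21°  ·
  (0,4): δ = 138.91°  ·
  (1,2): δ = 75.97°  ·
  (1,3): δ = 9.94°  ✓
  (1,4): δ = 81.65°  ·
  (2,3): δ = 94.08°  ·
  (2,4): δ = 22.38°  ·
  (3,4): δ = 108.30°  ·
antipodal pairs: 1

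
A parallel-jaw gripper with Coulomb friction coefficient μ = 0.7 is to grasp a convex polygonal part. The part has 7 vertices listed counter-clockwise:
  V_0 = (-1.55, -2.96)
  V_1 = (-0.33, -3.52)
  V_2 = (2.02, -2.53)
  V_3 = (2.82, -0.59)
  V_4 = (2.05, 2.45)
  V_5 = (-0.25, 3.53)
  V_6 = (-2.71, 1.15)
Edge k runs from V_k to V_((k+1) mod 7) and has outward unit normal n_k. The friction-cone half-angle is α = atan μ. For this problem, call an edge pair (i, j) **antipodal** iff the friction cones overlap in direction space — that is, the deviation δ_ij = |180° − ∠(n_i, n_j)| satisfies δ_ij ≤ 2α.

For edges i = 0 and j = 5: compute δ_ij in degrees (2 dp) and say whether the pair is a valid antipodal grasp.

α = atan 0.7 = 34.99°;  2α = 69.98°
edge 0: e_0 = (+1.22, -0.56);  n_0 = (-0.4172, -0.9088)
edge 5: e_5 = (-2.46, -2.38);  n_5 = (-0.6953, +0.7187)
∠(n_0, n_5) = 111.29°
δ = |180° − 111.29°| = 68.71°
68.71° ≤ 2α = 69.98°  →  valid

δ = 68.71°, valid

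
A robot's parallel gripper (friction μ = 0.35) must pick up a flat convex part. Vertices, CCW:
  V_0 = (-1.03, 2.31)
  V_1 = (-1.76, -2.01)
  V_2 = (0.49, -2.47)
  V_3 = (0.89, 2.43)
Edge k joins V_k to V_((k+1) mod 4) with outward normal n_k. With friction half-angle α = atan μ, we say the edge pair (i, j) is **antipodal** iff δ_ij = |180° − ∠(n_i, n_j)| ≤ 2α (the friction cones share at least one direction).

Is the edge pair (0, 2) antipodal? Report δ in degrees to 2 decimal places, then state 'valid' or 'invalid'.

α = atan 0.35 = 19.29°;  2α = 38.58°
edge 0: e_0 = (-0.73, -4.32);  n_0 = (-0.9860, +0.1666)
edge 2: e_2 = (+0.40, +4.90);  n_2 = (+0.9967, -0.0814)
∠(n_0, n_2) = 175.08°
δ = |180° − 175.08°| = 4.92°
4.92° ≤ 2α = 38.58°  →  valid

δ = 4.92°, valid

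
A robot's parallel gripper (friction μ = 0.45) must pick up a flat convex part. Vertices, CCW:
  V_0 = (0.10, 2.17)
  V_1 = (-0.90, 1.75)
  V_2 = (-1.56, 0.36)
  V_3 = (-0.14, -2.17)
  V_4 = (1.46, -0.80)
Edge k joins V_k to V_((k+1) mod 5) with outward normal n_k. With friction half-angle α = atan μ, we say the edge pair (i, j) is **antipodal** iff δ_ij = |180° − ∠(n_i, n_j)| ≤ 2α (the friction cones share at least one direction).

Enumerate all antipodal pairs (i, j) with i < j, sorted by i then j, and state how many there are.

α = atan 0.45 = 24.23°;  2α = 48.46°
n_0 = (-0.3872, +0.9220)
n_1 = (-0.9033, +0.4289)
n_2 = (-0.8720, -0.4894)
n_3 = (+0.6504, -0.7596)
n_4 = (+0.9092, +0.4163)
  (0,1): δ = 138.18°  ·
  (0,2): δ = 83.48°  ·
  (0,3): δ = 17.79°  ✓
  (0,4): δ = 91.82°  ·
  (1,2): δ = 125.30°  ·
  (1,3): δ = 24.03°  ✓
  (1,4): δ = 50.00°  ·
  (2,3): δ = 78.73°  ·
  (2,4): δ = 4.70°  ✓
  (3,4): δ = 105.97°  ·
antipodal pairs: 3

count = 3; pairs: (0,3), (1,3), (2,4)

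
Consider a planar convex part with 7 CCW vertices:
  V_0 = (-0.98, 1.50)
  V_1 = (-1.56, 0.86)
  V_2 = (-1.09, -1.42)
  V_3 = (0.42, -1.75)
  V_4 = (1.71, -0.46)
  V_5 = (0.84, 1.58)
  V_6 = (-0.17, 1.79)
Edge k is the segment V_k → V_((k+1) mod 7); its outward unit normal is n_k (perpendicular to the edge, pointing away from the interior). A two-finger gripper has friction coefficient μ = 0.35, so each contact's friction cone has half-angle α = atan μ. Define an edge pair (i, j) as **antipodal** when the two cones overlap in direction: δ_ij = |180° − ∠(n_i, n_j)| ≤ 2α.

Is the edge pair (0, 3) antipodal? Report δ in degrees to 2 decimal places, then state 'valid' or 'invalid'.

α = atan 0.35 = 19.29°;  2α = 38.58°
edge 0: e_0 = (-0.58, -0.64);  n_0 = (-0.7410, +0.6715)
edge 3: e_3 = (+1.29, +1.29);  n_3 = (+0.7071, -0.7071)
∠(n_0, n_3) = 177.18°
δ = |180° − 177.18°| = 2.82°
2.82° ≤ 2α = 38.58°  →  valid

δ = 2.82°, valid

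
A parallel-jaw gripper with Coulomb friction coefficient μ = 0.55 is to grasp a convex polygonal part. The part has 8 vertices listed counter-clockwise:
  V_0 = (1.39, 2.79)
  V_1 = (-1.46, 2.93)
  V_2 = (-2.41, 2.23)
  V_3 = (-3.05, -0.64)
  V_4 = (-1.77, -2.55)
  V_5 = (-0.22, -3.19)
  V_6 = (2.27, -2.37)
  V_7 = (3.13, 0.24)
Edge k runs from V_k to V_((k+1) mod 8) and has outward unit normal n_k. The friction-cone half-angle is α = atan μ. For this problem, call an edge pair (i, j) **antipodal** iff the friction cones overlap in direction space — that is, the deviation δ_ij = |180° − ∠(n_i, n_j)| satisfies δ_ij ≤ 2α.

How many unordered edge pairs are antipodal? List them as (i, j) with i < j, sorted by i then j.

α = atan 0.55 = 28.81°;  2α = 57.62°
n_0 = (+0.0491, +0.9988)
n_1 = (-0.5932, +0.8051)
n_2 = (-0.9760, +0.2177)
n_3 = (-0.8307, -0.5567)
n_4 = (-0.3816, -0.9243)
n_5 = (+0.3128, -0.9498)
n_6 = (+0.9498, -0.3130)
n_7 = (+0.8260, +0.5636)
  (0,1): δ = 140.80°  ·
  (0,2): δ = 99.76°  ·
  (0,3): δ = 53.36°  ✓
  (0,4): δ = 19.62°  ✓
  (0,5): δ = 21.04°  ✓
  (0,6): δ = 74.58°  ·
  (0,7): δ = 127.12°  ·
  (1,2): δ = 138.96°  ·
  (1,3): δ = 92.56°  ·
  (1,4): δ = 58.82°  ·
  (1,5): δ = 18.16°  ✓
  (1,6): δ = 35.38°  ✓
  (1,7): δ = 87.92°  ·
  (2,3): δ = 133.60°  ·
  (2,4): δ = 99.86°  ·
  (2,5): δ = 59.20°  ·
  (2,6): δ = 5.67°  ✓
  (2,7): δ = 46.88°  ✓
  (3,4): δ = 146.26°  ·
  (3,5): δ = 105.60°  ·
  (3,6): δ = 52.07°  ✓
  (3,7): δ = 0.48°  ✓
  (4,5): δ = 139.34°  ·
  (4,6): δ = 85.80°  ·
  (4,7): δ = 33.26°  ✓
  (5,6): δ = 126.46°  ·
  (5,7): δ = 73.92°  ·
  (6,7): δ = 127.46°  ·
antipodal pairs: 10

count = 10; pairs: (0,3), (0,4), (0,5), (1,5), (1,6), (2,6), (2,7), (3,6), (3,7), (4,7)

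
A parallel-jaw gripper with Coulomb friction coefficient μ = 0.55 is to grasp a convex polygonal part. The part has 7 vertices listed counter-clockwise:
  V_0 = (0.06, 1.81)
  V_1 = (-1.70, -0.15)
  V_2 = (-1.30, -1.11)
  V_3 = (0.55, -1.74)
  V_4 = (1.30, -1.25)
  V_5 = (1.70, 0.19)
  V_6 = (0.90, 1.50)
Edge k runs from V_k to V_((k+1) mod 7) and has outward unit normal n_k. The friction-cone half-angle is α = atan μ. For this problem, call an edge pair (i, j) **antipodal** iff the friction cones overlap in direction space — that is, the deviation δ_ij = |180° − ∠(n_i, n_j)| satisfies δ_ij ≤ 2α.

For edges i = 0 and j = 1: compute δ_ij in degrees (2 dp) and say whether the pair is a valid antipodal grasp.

δ = 115.46°, invalid

α = atan 0.55 = 28.81°;  2α = 57.62°
edge 0: e_0 = (-1.76, -1.96);  n_0 = (-0.7440, +0.6681)
edge 1: e_1 = (+0.40, -0.96);  n_1 = (-0.9231, -0.3846)
∠(n_0, n_1) = 64.54°
δ = |180° − 64.54°| = 115.46°
115.46° > 2α = 57.62°  →  invalid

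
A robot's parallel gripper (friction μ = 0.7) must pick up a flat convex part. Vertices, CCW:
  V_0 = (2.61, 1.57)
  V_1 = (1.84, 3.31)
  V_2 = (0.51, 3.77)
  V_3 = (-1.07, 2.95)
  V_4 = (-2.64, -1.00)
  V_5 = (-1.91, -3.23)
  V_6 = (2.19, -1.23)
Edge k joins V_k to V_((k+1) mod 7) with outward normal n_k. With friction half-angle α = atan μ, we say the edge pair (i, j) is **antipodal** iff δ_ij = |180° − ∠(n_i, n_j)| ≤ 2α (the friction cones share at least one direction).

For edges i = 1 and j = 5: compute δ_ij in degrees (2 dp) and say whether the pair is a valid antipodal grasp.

δ = 45.08°, valid

α = atan 0.7 = 34.99°;  2α = 69.98°
edge 1: e_1 = (-1.33, +0.46);  n_1 = (+0.3269, +0.9451)
edge 5: e_5 = (+4.10, +2.00);  n_5 = (+0.4384, -0.8988)
∠(n_1, n_5) = 134.92°
δ = |180° − 134.92°| = 45.08°
45.08° ≤ 2α = 69.98°  →  valid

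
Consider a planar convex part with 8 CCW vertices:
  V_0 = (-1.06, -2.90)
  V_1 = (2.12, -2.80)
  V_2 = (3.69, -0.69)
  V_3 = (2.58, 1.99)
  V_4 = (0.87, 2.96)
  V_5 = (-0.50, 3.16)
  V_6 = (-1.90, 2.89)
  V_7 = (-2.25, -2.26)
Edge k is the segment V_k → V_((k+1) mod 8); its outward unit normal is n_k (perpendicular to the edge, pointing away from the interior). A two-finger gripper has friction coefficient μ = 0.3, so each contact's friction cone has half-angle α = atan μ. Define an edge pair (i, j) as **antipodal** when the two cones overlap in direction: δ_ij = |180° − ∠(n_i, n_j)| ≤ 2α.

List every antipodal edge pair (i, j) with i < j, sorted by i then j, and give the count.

α = atan 0.3 = 16.70°;  2α = 33.40°
n_0 = (+0.0314, -0.9995)
n_1 = (+0.8023, -0.5970)
n_2 = (+0.9239, +0.3827)
n_3 = (+0.4934, +0.8698)
n_4 = (+0.1445, +0.9895)
n_5 = (-0.1894, +0.9819)
n_6 = (-0.9977, +0.0678)
n_7 = (-0.4737, -0.8807)
  (0,1): δ = 128.45°  ·
  (0,2): δ = 69.30°  ·
  (0,3): δ = 31.37°  ✓
  (0,4): δ = 10.11°  ✓
  (0,5): δ = 9.11°  ✓
  (0,6): δ = 84.31°  ·
  (0,7): δ = 149.93°  ·
  (1,2): δ = 120.85°  ·
  (1,3): δ = 82.91°  ·
  (1,4): δ = 61.65°  ·
  (1,5): δ = 42.43°  ·
  (1,6): δ = 32.76°  ✓
  (1,7): δ = 98.38°  ·
  (2,3): δ = 142.06°  ·
  (2,4): δ = 120.80°  ·
  (2,5): δ = 101.58°  ·
  (2,6): δ = 26.39°  ✓
  (2,7): δ = 39.23°  ·
  (3,4): δ = 158.74°  ·
  (3,5): δ = 139.52°  ·
  (3,6): δ = 64.32°  ·
  (3,7): δ = 1.29°  ✓
  (4,5): δ = 160.78°  ·
  (4,6): δ = 85.58°  ·
  (4,7): δ = 19.97°  ✓
  (5,6): δ = 104.80°  ·
  (5,7): δ = 39.19°  ·
  (6,7): δ = 114.38°  ·
antipodal pairs: 7

count = 7; pairs: (0,3), (0,4), (0,5), (1,6), (2,6), (3,7), (4,7)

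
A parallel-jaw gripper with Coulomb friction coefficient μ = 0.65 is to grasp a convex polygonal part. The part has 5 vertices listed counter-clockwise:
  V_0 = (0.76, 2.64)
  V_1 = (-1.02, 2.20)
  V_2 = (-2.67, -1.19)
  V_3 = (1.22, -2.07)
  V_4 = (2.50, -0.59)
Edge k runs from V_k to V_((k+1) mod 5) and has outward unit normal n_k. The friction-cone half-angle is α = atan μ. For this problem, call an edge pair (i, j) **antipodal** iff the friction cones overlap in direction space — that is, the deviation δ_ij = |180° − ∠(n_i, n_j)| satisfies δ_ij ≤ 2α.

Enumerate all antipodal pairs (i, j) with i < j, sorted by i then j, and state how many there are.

count = 5; pairs: (0,2), (0,3), (1,3), (1,4), (2,4)

α = atan 0.65 = 33.02°;  2α = 66.05°
n_0 = (-0.2400, +0.9708)
n_1 = (-0.8992, +0.4376)
n_2 = (-0.2206, -0.9754)
n_3 = (+0.7564, -0.6542)
n_4 = (+0.8804, +0.4743)
  (0,1): δ = 129.84°  ·
  (0,2): δ = 26.63°  ✓
  (0,3): δ = 35.26°  ✓
  (0,4): δ = 104.43°  ·
  (1,2): δ = 76.79°  ·
  (1,3): δ = 14.90°  ✓
  (1,4): δ = 54.26°  ✓
  (2,3): δ = 118.11°  ·
  (2,4): δ = 48.94°  ✓
  (3,4): δ = 110.83°  ·
antipodal pairs: 5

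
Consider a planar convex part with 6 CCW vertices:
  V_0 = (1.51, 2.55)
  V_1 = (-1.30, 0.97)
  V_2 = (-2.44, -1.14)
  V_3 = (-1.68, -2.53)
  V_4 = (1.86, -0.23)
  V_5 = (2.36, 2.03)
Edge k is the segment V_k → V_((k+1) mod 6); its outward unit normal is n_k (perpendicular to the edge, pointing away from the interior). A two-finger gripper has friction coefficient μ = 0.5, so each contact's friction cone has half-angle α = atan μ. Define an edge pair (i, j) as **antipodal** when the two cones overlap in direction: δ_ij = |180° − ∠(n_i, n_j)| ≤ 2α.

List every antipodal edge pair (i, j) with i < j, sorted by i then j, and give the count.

count = 6; pairs: (0,3), (0,4), (1,3), (1,4), (2,4), (2,5)

α = atan 0.5 = 26.57°;  2α = 53.13°
n_0 = (-0.4901, +0.8717)
n_1 = (-0.8798, +0.4753)
n_2 = (-0.8774, -0.4797)
n_3 = (+0.5448, -0.8386)
n_4 = (+0.9764, -0.2160)
n_5 = (+0.5219, +0.8530)
  (0,1): δ = 147.73°  ·
  (0,2): δ = 90.68°  ·
  (0,3): δ = 3.66°  ✓
  (0,4): δ = 48.18°  ✓
  (0,5): δ = 119.20°  ·
  (1,2): δ = 122.95°  ·
  (1,3): δ = 28.61°  ✓
  (1,4): δ = 15.91°  ✓
  (1,5): δ = 86.92°  ·
  (2,3): δ = 85.66°  ·
  (2,4): δ = 41.14°  ✓
  (2,5): δ = 29.87°  ✓
  (3,4): δ = 135.49°  ·
  (3,5): δ = 64.47°  ·
  (4,5): δ = 108.98°  ·
antipodal pairs: 6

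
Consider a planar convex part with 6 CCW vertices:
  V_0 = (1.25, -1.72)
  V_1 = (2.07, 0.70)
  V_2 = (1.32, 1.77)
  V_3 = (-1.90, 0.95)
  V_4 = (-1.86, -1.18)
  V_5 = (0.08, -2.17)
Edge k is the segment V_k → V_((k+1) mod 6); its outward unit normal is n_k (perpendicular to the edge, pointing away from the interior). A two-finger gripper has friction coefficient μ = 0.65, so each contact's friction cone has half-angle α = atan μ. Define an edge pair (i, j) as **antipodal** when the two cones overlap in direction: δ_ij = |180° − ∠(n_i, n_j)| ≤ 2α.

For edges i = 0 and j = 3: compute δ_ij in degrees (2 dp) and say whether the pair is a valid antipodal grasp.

δ = 19.79°, valid

α = atan 0.65 = 33.02°;  2α = 66.05°
edge 0: e_0 = (+0.82, +2.42);  n_0 = (+0.9471, -0.3209)
edge 3: e_3 = (+0.04, -2.13);  n_3 = (-0.9998, -0.0188)
∠(n_0, n_3) = 160.21°
δ = |180° − 160.21°| = 19.79°
19.79° ≤ 2α = 66.05°  →  valid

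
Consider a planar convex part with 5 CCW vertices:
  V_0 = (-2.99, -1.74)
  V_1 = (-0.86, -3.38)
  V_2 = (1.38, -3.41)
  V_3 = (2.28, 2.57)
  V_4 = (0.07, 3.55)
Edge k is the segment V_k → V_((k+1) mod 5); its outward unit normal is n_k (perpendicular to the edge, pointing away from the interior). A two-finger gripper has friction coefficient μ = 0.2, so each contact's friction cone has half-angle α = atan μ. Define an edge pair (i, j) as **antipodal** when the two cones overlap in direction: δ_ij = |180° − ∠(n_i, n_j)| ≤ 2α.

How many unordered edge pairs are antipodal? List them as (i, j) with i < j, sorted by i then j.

count = 2; pairs: (0,3), (2,4)

α = atan 0.2 = 11.31°;  2α = 22.62°
n_0 = (-0.6101, -0.7923)
n_1 = (-0.0134, -0.9999)
n_2 = (+0.9889, -0.1488)
n_3 = (+0.4054, +0.9142)
n_4 = (-0.8656, +0.5007)
  (0,1): δ = 143.17°  ·
  (0,2): δ = 60.96°  ·
  (0,3): δ = 13.68°  ✓
  (0,4): δ = 97.55°  ·
  (1,2): δ = 97.79°  ·
  (1,3): δ = 23.15°  ·
  (1,4): δ = 60.72°  ·
  (2,3): δ = 105.36°  ·
  (2,4): δ = 21.49°  ✓
  (3,4): δ = 96.13°  ·
antipodal pairs: 2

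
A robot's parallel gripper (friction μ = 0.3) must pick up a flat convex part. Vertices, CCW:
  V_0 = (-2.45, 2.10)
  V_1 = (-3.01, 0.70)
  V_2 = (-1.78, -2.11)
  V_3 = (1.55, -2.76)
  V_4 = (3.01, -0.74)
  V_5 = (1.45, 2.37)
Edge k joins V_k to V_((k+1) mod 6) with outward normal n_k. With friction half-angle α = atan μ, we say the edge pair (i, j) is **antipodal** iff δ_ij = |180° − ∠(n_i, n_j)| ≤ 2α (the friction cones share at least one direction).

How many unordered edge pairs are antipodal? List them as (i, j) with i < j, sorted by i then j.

α = atan 0.3 = 16.70°;  2α = 33.40°
n_0 = (-0.9285, +0.3714)
n_1 = (-0.9161, -0.4010)
n_2 = (-0.1916, -0.9815)
n_3 = (+0.8105, -0.5858)
n_4 = (+0.8939, +0.4484)
n_5 = (-0.0691, +0.9976)
  (0,1): δ = 134.56°  ·
  (0,2): δ = 79.24°  ·
  (0,3): δ = 14.06°  ✓
  (0,4): δ = 48.44°  ·
  (0,5): δ = 115.76°  ·
  (1,2): δ = 124.69°  ·
  (1,3): δ = 59.50°  ·
  (1,4): δ = 3.00°  ✓
  (1,5): δ = 70.32°  ·
  (2,3): δ = 114.81°  ·
  (2,4): δ = 52.32°  ·
  (2,5): δ = 15.01°  ✓
  (3,4): δ = 117.50°  ·
  (3,5): δ = 50.18°  ·
  (4,5): δ = 112.68°  ·
antipodal pairs: 3

count = 3; pairs: (0,3), (1,4), (2,5)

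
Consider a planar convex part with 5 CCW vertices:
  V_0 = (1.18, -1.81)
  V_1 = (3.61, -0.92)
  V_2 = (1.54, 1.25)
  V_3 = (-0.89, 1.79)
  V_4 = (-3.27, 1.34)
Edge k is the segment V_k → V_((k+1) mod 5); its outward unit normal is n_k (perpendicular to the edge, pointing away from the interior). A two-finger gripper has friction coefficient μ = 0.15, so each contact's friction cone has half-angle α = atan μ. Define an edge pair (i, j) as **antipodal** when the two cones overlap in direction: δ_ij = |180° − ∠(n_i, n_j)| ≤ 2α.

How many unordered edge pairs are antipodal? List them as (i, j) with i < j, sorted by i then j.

α = atan 0.15 = 8.53°;  2α = 17.06°
n_0 = (+0.3439, -0.9390)
n_1 = (+0.7236, +0.6902)
n_2 = (+0.2169, +0.9762)
n_3 = (-0.1858, +0.9826)
n_4 = (-0.5778, -0.8162)
  (0,1): δ = 66.47°  ·
  (0,2): δ = 32.64°  ·
  (0,3): δ = 9.41°  ✓
  (0,4): δ = 124.59°  ·
  (1,2): δ = 146.18°  ·
  (1,3): δ = 122.94°  ·
  (1,4): δ = 11.06°  ✓
  (2,3): δ = 156.76°  ·
  (2,4): δ = 22.76°  ·
  (3,4): δ = 46.00°  ·
antipodal pairs: 2

count = 2; pairs: (0,3), (1,4)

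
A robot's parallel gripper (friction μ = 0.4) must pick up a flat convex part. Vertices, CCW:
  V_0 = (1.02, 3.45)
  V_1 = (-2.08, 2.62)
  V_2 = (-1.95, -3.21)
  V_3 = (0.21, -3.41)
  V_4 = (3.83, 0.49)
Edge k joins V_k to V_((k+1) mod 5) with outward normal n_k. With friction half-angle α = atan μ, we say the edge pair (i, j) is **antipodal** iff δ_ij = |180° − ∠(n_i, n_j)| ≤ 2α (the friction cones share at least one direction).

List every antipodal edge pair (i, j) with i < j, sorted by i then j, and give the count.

α = atan 0.4 = 21.80°;  2α = 43.60°
n_0 = (-0.2586, +0.9660)
n_1 = (-0.9998, -0.0223)
n_2 = (-0.0922, -0.9957)
n_3 = (+0.7329, -0.6803)
n_4 = (+0.7252, +0.6885)
  (0,1): δ = 103.71°  ·
  (0,2): δ = 20.28°  ✓
  (0,3): δ = 32.14°  ✓
  (0,4): δ = 118.52°  ·
  (1,2): δ = 96.57°  ·
  (1,3): δ = 44.15°  ·
  (1,4): δ = 42.23°  ✓
  (2,3): δ = 127.58°  ·
  (2,4): δ = 41.20°  ✓
  (3,4): δ = 93.62°  ·
antipodal pairs: 4

count = 4; pairs: (0,2), (0,3), (1,4), (2,4)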